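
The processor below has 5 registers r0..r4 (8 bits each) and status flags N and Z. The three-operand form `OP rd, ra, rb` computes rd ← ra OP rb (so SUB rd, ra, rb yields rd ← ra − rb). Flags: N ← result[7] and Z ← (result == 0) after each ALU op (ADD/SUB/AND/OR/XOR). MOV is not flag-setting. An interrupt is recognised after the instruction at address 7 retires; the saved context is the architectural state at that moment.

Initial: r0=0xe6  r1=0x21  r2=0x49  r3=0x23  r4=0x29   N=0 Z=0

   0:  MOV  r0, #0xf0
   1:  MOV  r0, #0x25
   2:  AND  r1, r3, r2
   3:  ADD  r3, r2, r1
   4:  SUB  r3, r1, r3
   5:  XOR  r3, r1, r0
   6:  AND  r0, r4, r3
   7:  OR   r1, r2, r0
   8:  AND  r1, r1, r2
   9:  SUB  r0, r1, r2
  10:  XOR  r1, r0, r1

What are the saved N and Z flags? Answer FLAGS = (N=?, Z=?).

after  0: r0=0xf0 r1=0x21 r2=0x49 r3=0x23 r4=0x29  N=0 Z=0
after  1: r0=0x25 r1=0x21 r2=0x49 r3=0x23 r4=0x29  N=0 Z=0
after  2: r0=0x25 r1=0x01 r2=0x49 r3=0x23 r4=0x29  N=0 Z=0
after  3: r0=0x25 r1=0x01 r2=0x49 r3=0x4a r4=0x29  N=0 Z=0
after  4: r0=0x25 r1=0x01 r2=0x49 r3=0xb7 r4=0x29  N=1 Z=0
after  5: r0=0x25 r1=0x01 r2=0x49 r3=0x24 r4=0x29  N=0 Z=0
after  6: r0=0x20 r1=0x01 r2=0x49 r3=0x24 r4=0x29  N=0 Z=0
after  7: r0=0x20 r1=0x69 r2=0x49 r3=0x24 r4=0x29  N=0 Z=0
-- IRQ taken; context saved, return-PC = 8 --

FLAGS = (N=0, Z=0)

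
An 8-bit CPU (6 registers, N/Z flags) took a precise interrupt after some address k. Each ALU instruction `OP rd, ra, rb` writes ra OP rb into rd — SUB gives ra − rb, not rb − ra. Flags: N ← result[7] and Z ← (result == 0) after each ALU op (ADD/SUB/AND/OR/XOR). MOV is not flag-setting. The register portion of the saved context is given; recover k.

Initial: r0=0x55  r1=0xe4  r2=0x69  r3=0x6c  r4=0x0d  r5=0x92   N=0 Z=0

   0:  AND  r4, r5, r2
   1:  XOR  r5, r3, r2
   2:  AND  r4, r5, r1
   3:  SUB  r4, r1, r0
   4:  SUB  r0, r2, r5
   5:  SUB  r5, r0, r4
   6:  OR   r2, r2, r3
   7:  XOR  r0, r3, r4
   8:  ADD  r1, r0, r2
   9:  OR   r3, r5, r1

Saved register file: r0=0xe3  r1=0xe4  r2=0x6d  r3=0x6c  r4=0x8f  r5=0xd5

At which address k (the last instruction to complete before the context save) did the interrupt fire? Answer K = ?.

after  0: r0=0x55 r1=0xe4 r2=0x69 r3=0x6c r4=0x00 r5=0x92  N=0 Z=1
after  1: r0=0x55 r1=0xe4 r2=0x69 r3=0x6c r4=0x00 r5=0x05  N=0 Z=0
after  2: r0=0x55 r1=0xe4 r2=0x69 r3=0x6c r4=0x04 r5=0x05  N=0 Z=0
after  3: r0=0x55 r1=0xe4 r2=0x69 r3=0x6c r4=0x8f r5=0x05  N=1 Z=0
after  4: r0=0x64 r1=0xe4 r2=0x69 r3=0x6c r4=0x8f r5=0x05  N=0 Z=0
after  5: r0=0x64 r1=0xe4 r2=0x69 r3=0x6c r4=0x8f r5=0xd5  N=1 Z=0
after  6: r0=0x64 r1=0xe4 r2=0x6d r3=0x6c r4=0x8f r5=0xd5  N=0 Z=0
after  7: r0=0xe3 r1=0xe4 r2=0x6d r3=0x6c r4=0x8f r5=0xd5  N=1 Z=0
-- IRQ taken; context saved, return-PC = 8 --

K = 7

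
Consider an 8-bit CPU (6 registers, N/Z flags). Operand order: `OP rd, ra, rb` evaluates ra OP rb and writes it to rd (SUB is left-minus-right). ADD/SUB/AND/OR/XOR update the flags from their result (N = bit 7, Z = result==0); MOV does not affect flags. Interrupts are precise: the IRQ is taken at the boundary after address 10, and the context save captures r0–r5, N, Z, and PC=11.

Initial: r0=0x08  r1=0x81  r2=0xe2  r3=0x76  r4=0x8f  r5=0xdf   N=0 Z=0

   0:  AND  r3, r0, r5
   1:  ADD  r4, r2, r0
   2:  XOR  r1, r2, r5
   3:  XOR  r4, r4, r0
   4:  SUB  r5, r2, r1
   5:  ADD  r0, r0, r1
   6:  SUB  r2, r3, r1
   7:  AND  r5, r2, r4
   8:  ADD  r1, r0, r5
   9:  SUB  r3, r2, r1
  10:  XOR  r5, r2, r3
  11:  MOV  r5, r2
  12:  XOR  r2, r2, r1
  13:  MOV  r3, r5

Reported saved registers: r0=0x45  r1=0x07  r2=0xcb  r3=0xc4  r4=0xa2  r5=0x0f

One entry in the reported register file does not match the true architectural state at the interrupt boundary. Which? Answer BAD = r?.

after  0: r0=0x08 r1=0x81 r2=0xe2 r3=0x08 r4=0x8f r5=0xdf  N=0 Z=0
after  1: r0=0x08 r1=0x81 r2=0xe2 r3=0x08 r4=0xea r5=0xdf  N=1 Z=0
after  2: r0=0x08 r1=0x3d r2=0xe2 r3=0x08 r4=0xea r5=0xdf  N=0 Z=0
after  3: r0=0x08 r1=0x3d r2=0xe2 r3=0x08 r4=0xe2 r5=0xdf  N=1 Z=0
after  4: r0=0x08 r1=0x3d r2=0xe2 r3=0x08 r4=0xe2 r5=0xa5  N=1 Z=0
after  5: r0=0x45 r1=0x3d r2=0xe2 r3=0x08 r4=0xe2 r5=0xa5  N=0 Z=0
after  6: r0=0x45 r1=0x3d r2=0xcb r3=0x08 r4=0xe2 r5=0xa5  N=1 Z=0
after  7: r0=0x45 r1=0x3d r2=0xcb r3=0x08 r4=0xe2 r5=0xc2  N=1 Z=0
after  8: r0=0x45 r1=0x07 r2=0xcb r3=0x08 r4=0xe2 r5=0xc2  N=0 Z=0
after  9: r0=0x45 r1=0x07 r2=0xcb r3=0xc4 r4=0xe2 r5=0xc2  N=1 Z=0
after 10: r0=0x45 r1=0x07 r2=0xcb r3=0xc4 r4=0xe2 r5=0x0f  N=0 Z=0
-- IRQ taken; context saved, return-PC = 11 --
mismatch: r4: reported 0xa2 vs actual 0xe2

BAD = r4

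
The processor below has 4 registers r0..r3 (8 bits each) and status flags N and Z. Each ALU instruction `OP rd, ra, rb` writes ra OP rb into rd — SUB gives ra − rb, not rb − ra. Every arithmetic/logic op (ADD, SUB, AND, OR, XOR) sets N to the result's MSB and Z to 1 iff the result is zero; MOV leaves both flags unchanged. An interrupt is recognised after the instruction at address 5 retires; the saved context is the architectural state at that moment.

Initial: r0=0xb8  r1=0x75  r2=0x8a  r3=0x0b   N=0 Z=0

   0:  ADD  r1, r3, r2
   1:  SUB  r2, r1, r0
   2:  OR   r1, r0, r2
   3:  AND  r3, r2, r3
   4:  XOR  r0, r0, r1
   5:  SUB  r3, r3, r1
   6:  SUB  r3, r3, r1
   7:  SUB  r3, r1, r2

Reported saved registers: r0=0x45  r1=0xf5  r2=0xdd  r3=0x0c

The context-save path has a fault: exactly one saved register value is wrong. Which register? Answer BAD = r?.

after  0: r0=0xb8 r1=0x95 r2=0x8a r3=0x0b  N=1 Z=0
after  1: r0=0xb8 r1=0x95 r2=0xdd r3=0x0b  N=1 Z=0
after  2: r0=0xb8 r1=0xfd r2=0xdd r3=0x0b  N=1 Z=0
after  3: r0=0xb8 r1=0xfd r2=0xdd r3=0x09  N=0 Z=0
after  4: r0=0x45 r1=0xfd r2=0xdd r3=0x09  N=0 Z=0
after  5: r0=0x45 r1=0xfd r2=0xdd r3=0x0c  N=0 Z=0
-- IRQ taken; context saved, return-PC = 6 --
mismatch: r1: reported 0xf5 vs actual 0xfd

BAD = r1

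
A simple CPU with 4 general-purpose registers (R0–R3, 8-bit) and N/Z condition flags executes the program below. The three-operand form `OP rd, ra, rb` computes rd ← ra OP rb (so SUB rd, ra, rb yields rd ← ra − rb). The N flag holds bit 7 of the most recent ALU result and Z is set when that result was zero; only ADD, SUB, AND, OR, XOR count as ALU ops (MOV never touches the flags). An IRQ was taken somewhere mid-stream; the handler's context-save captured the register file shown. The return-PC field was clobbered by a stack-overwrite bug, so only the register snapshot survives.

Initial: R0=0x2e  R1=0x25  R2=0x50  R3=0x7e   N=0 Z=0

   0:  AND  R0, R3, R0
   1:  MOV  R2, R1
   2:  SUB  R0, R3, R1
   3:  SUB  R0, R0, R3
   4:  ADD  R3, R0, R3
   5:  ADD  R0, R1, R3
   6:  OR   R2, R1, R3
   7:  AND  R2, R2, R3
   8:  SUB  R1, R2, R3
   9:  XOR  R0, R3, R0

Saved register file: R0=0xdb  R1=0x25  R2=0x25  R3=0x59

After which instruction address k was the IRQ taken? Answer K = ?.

after  0: R0=0x2e R1=0x25 R2=0x50 R3=0x7e  N=0 Z=0
after  1: R0=0x2e R1=0x25 R2=0x25 R3=0x7e  N=0 Z=0
after  2: R0=0x59 R1=0x25 R2=0x25 R3=0x7e  N=0 Z=0
after  3: R0=0xdb R1=0x25 R2=0x25 R3=0x7e  N=1 Z=0
after  4: R0=0xdb R1=0x25 R2=0x25 R3=0x59  N=0 Z=0
-- IRQ taken; context saved, return-PC = 5 --

K = 4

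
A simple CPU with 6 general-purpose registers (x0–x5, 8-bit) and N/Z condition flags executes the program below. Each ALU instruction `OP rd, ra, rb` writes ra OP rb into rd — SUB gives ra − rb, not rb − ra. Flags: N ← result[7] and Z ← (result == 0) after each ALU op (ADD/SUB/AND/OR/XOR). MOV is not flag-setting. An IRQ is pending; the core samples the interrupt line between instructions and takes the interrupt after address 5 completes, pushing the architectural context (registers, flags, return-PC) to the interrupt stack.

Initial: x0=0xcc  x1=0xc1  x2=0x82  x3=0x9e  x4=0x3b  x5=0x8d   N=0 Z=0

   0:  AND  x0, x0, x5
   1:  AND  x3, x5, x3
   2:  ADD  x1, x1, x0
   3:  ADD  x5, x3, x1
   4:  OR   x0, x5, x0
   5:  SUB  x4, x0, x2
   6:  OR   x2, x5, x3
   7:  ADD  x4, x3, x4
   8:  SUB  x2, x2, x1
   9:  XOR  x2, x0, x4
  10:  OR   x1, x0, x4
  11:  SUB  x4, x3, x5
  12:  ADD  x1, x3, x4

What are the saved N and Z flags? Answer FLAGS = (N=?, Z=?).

after  0: x0=0x8c x1=0xc1 x2=0x82 x3=0x9e x4=0x3b x5=0x8d  N=1 Z=0
after  1: x0=0x8c x1=0xc1 x2=0x82 x3=0x8c x4=0x3b x5=0x8d  N=1 Z=0
after  2: x0=0x8c x1=0x4d x2=0x82 x3=0x8c x4=0x3b x5=0x8d  N=0 Z=0
after  3: x0=0x8c x1=0x4d x2=0x82 x3=0x8c x4=0x3b x5=0xd9  N=1 Z=0
after  4: x0=0xdd x1=0x4d x2=0x82 x3=0x8c x4=0x3b x5=0xd9  N=1 Z=0
after  5: x0=0xdd x1=0x4d x2=0x82 x3=0x8c x4=0x5b x5=0xd9  N=0 Z=0
-- IRQ taken; context saved, return-PC = 6 --

FLAGS = (N=0, Z=0)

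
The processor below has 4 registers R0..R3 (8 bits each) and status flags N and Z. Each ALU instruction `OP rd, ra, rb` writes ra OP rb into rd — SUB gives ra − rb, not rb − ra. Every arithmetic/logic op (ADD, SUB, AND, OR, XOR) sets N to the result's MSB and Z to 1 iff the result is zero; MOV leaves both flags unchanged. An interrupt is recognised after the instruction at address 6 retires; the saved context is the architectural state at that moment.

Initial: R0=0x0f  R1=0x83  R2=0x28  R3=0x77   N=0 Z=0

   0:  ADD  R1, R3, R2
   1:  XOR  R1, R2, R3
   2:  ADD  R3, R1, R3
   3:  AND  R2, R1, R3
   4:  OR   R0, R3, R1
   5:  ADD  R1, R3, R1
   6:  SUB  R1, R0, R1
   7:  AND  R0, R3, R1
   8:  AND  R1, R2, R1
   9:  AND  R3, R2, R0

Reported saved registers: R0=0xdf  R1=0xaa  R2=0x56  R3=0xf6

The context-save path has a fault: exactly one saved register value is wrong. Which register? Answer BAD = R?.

BAD = R3

after  0: R0=0x0f R1=0x9f R2=0x28 R3=0x77  N=1 Z=0
after  1: R0=0x0f R1=0x5f R2=0x28 R3=0x77  N=0 Z=0
after  2: R0=0x0f R1=0x5f R2=0x28 R3=0xd6  N=1 Z=0
after  3: R0=0x0f R1=0x5f R2=0x56 R3=0xd6  N=0 Z=0
after  4: R0=0xdf R1=0x5f R2=0x56 R3=0xd6  N=1 Z=0
after  5: R0=0xdf R1=0x35 R2=0x56 R3=0xd6  N=0 Z=0
after  6: R0=0xdf R1=0xaa R2=0x56 R3=0xd6  N=1 Z=0
-- IRQ taken; context saved, return-PC = 7 --
mismatch: R3: reported 0xf6 vs actual 0xd6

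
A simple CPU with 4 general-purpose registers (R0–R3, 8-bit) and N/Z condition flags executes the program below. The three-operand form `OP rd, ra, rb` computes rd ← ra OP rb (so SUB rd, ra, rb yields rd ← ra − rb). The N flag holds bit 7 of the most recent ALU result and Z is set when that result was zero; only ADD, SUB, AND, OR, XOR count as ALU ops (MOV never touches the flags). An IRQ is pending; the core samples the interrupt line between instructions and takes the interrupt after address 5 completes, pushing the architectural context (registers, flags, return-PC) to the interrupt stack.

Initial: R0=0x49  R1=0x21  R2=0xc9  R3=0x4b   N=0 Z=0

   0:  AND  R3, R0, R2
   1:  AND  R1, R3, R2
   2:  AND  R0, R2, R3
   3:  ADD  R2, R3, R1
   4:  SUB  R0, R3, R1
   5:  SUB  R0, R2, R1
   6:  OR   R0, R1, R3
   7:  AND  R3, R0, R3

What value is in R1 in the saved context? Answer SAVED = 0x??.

SAVED = 0x49

after  0: R0=0x49 R1=0x21 R2=0xc9 R3=0x49  N=0 Z=0
after  1: R0=0x49 R1=0x49 R2=0xc9 R3=0x49  N=0 Z=0
after  2: R0=0x49 R1=0x49 R2=0xc9 R3=0x49  N=0 Z=0
after  3: R0=0x49 R1=0x49 R2=0x92 R3=0x49  N=1 Z=0
after  4: R0=0x00 R1=0x49 R2=0x92 R3=0x49  N=0 Z=1
after  5: R0=0x49 R1=0x49 R2=0x92 R3=0x49  N=0 Z=0
-- IRQ taken; context saved, return-PC = 6 --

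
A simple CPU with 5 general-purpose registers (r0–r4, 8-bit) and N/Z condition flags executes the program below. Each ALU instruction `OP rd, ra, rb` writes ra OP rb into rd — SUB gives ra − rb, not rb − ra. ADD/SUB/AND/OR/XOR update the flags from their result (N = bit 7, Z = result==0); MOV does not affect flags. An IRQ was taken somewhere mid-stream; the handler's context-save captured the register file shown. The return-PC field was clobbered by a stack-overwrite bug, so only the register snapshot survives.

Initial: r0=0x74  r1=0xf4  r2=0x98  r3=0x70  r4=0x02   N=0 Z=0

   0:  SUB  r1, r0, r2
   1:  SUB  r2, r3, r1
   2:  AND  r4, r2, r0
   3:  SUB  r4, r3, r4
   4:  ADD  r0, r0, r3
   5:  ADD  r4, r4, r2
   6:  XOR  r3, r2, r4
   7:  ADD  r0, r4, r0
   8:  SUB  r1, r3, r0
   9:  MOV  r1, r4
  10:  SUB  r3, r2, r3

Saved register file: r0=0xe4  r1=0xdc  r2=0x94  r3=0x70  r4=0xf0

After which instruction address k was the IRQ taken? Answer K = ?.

K = 5

after  0: r0=0x74 r1=0xdc r2=0x98 r3=0x70 r4=0x02  N=1 Z=0
after  1: r0=0x74 r1=0xdc r2=0x94 r3=0x70 r4=0x02  N=1 Z=0
after  2: r0=0x74 r1=0xdc r2=0x94 r3=0x70 r4=0x14  N=0 Z=0
after  3: r0=0x74 r1=0xdc r2=0x94 r3=0x70 r4=0x5c  N=0 Z=0
after  4: r0=0xe4 r1=0xdc r2=0x94 r3=0x70 r4=0x5c  N=1 Z=0
after  5: r0=0xe4 r1=0xdc r2=0x94 r3=0x70 r4=0xf0  N=1 Z=0
-- IRQ taken; context saved, return-PC = 6 --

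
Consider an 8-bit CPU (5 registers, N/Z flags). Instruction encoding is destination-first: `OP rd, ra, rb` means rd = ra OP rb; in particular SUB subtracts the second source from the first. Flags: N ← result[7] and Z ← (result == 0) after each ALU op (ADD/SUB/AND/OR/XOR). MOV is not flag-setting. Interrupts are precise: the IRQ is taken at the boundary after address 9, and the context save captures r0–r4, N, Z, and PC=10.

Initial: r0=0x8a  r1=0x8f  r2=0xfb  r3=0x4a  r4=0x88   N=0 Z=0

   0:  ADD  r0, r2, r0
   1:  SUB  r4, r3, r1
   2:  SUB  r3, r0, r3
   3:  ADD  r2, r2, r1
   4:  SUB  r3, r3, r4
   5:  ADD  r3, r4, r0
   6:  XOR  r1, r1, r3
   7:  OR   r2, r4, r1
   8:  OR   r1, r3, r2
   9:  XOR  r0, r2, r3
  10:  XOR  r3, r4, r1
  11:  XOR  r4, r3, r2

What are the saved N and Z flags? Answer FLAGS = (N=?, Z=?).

after  0: r0=0x85 r1=0x8f r2=0xfb r3=0x4a r4=0x88  N=1 Z=0
after  1: r0=0x85 r1=0x8f r2=0xfb r3=0x4a r4=0xbb  N=1 Z=0
after  2: r0=0x85 r1=0x8f r2=0xfb r3=0x3b r4=0xbb  N=0 Z=0
after  3: r0=0x85 r1=0x8f r2=0x8a r3=0x3b r4=0xbb  N=1 Z=0
after  4: r0=0x85 r1=0x8f r2=0x8a r3=0x80 r4=0xbb  N=1 Z=0
after  5: r0=0x85 r1=0x8f r2=0x8a r3=0x40 r4=0xbb  N=0 Z=0
after  6: r0=0x85 r1=0xcf r2=0x8a r3=0x40 r4=0xbb  N=1 Z=0
after  7: r0=0x85 r1=0xcf r2=0xff r3=0x40 r4=0xbb  N=1 Z=0
after  8: r0=0x85 r1=0xff r2=0xff r3=0x40 r4=0xbb  N=1 Z=0
after  9: r0=0xbf r1=0xff r2=0xff r3=0x40 r4=0xbb  N=1 Z=0
-- IRQ taken; context saved, return-PC = 10 --

FLAGS = (N=1, Z=0)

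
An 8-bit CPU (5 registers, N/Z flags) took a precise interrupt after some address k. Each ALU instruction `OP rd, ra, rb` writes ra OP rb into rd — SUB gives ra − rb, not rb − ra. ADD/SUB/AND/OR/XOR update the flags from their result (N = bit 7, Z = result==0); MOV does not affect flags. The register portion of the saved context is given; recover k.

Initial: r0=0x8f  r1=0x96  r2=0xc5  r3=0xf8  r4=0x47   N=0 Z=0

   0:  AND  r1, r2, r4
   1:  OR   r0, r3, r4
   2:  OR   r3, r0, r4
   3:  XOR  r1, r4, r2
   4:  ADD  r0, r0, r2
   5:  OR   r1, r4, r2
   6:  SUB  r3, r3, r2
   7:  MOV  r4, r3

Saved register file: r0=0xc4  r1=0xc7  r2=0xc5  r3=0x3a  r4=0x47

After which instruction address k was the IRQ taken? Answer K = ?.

K = 6

after  0: r0=0x8f r1=0x45 r2=0xc5 r3=0xf8 r4=0x47  N=0 Z=0
after  1: r0=0xff r1=0x45 r2=0xc5 r3=0xf8 r4=0x47  N=1 Z=0
after  2: r0=0xff r1=0x45 r2=0xc5 r3=0xff r4=0x47  N=1 Z=0
after  3: r0=0xff r1=0x82 r2=0xc5 r3=0xff r4=0x47  N=1 Z=0
after  4: r0=0xc4 r1=0x82 r2=0xc5 r3=0xff r4=0x47  N=1 Z=0
after  5: r0=0xc4 r1=0xc7 r2=0xc5 r3=0xff r4=0x47  N=1 Z=0
after  6: r0=0xc4 r1=0xc7 r2=0xc5 r3=0x3a r4=0x47  N=0 Z=0
-- IRQ taken; context saved, return-PC = 7 --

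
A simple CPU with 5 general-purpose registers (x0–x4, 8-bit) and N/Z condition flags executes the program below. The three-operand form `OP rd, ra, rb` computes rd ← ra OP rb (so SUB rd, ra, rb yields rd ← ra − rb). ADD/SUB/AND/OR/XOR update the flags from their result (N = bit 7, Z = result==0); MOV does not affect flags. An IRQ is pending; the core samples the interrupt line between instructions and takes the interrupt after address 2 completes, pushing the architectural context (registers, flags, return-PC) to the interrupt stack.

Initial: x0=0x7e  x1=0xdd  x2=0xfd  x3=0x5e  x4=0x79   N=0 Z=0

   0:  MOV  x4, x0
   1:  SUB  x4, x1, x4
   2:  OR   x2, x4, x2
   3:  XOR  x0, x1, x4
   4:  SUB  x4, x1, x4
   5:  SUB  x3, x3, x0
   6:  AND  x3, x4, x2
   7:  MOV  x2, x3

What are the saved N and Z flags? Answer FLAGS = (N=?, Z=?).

FLAGS = (N=1, Z=0)

after  0: x0=0x7e x1=0xdd x2=0xfd x3=0x5e x4=0x7e  N=0 Z=0
after  1: x0=0x7e x1=0xdd x2=0xfd x3=0x5e x4=0x5f  N=0 Z=0
after  2: x0=0x7e x1=0xdd x2=0xff x3=0x5e x4=0x5f  N=1 Z=0
-- IRQ taken; context saved, return-PC = 3 --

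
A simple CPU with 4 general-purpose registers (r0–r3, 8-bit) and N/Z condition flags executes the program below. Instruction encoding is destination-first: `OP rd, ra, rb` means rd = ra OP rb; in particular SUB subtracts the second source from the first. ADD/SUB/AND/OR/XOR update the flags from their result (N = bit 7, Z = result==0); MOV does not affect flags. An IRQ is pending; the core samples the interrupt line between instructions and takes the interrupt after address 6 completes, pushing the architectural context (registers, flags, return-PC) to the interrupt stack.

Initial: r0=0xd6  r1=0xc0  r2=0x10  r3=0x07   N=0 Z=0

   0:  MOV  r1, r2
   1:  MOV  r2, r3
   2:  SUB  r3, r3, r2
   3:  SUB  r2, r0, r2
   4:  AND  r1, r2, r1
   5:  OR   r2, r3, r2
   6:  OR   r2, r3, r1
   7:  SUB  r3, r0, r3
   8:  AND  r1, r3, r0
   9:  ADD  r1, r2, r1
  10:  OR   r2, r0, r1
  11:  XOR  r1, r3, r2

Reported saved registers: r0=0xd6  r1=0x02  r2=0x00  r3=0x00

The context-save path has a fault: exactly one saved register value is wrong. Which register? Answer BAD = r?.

after  0: r0=0xd6 r1=0x10 r2=0x10 r3=0x07  N=0 Z=0
after  1: r0=0xd6 r1=0x10 r2=0x07 r3=0x07  N=0 Z=0
after  2: r0=0xd6 r1=0x10 r2=0x07 r3=0x00  N=0 Z=1
after  3: r0=0xd6 r1=0x10 r2=0xcf r3=0x00  N=1 Z=0
after  4: r0=0xd6 r1=0x00 r2=0xcf r3=0x00  N=0 Z=1
after  5: r0=0xd6 r1=0x00 r2=0xcf r3=0x00  N=1 Z=0
after  6: r0=0xd6 r1=0x00 r2=0x00 r3=0x00  N=0 Z=1
-- IRQ taken; context saved, return-PC = 7 --
mismatch: r1: reported 0x02 vs actual 0x00

BAD = r1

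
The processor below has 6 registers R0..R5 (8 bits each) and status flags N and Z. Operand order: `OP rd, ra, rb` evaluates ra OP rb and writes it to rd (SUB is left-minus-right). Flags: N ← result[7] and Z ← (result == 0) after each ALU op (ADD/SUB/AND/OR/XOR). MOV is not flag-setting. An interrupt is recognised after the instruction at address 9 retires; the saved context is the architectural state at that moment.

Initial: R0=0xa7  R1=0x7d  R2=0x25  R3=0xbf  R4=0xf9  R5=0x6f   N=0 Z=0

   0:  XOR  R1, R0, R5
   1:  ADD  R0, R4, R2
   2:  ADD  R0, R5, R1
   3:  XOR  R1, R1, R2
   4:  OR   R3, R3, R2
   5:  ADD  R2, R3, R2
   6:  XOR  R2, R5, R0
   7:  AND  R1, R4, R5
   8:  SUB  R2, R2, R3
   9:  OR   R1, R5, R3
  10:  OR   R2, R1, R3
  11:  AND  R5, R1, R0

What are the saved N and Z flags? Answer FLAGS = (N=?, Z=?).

FLAGS = (N=1, Z=0)

after  0: R0=0xa7 R1=0xc8 R2=0x25 R3=0xbf R4=0xf9 R5=0x6f  N=1 Z=0
after  1: R0=0x1e R1=0xc8 R2=0x25 R3=0xbf R4=0xf9 R5=0x6f  N=0 Z=0
after  2: R0=0x37 R1=0xc8 R2=0x25 R3=0xbf R4=0xf9 R5=0x6f  N=0 Z=0
after  3: R0=0x37 R1=0xed R2=0x25 R3=0xbf R4=0xf9 R5=0x6f  N=1 Z=0
after  4: R0=0x37 R1=0xed R2=0x25 R3=0xbf R4=0xf9 R5=0x6f  N=1 Z=0
after  5: R0=0x37 R1=0xed R2=0xe4 R3=0xbf R4=0xf9 R5=0x6f  N=1 Z=0
after  6: R0=0x37 R1=0xed R2=0x58 R3=0xbf R4=0xf9 R5=0x6f  N=0 Z=0
after  7: R0=0x37 R1=0x69 R2=0x58 R3=0xbf R4=0xf9 R5=0x6f  N=0 Z=0
after  8: R0=0x37 R1=0x69 R2=0x99 R3=0xbf R4=0xf9 R5=0x6f  N=1 Z=0
after  9: R0=0x37 R1=0xff R2=0x99 R3=0xbf R4=0xf9 R5=0x6f  N=1 Z=0
-- IRQ taken; context saved, return-PC = 10 --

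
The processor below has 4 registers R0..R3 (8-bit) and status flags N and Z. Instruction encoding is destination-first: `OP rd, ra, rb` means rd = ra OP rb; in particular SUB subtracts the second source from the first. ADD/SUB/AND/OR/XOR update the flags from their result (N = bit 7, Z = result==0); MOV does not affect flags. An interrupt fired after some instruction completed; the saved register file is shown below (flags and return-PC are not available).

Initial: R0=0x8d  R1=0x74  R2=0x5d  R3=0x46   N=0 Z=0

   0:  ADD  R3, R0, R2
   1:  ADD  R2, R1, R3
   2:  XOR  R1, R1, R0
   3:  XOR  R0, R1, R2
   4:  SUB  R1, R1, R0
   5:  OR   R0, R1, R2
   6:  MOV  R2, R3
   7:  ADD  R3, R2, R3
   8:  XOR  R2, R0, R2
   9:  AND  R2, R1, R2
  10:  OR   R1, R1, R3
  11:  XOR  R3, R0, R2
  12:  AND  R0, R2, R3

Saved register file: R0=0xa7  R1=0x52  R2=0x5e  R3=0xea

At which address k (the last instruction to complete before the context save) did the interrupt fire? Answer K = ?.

after  0: R0=0x8d R1=0x74 R2=0x5d R3=0xea  N=1 Z=0
after  1: R0=0x8d R1=0x74 R2=0x5e R3=0xea  N=0 Z=0
after  2: R0=0x8d R1=0xf9 R2=0x5e R3=0xea  N=1 Z=0
after  3: R0=0xa7 R1=0xf9 R2=0x5e R3=0xea  N=1 Z=0
after  4: R0=0xa7 R1=0x52 R2=0x5e R3=0xea  N=0 Z=0
-- IRQ taken; context saved, return-PC = 5 --

K = 4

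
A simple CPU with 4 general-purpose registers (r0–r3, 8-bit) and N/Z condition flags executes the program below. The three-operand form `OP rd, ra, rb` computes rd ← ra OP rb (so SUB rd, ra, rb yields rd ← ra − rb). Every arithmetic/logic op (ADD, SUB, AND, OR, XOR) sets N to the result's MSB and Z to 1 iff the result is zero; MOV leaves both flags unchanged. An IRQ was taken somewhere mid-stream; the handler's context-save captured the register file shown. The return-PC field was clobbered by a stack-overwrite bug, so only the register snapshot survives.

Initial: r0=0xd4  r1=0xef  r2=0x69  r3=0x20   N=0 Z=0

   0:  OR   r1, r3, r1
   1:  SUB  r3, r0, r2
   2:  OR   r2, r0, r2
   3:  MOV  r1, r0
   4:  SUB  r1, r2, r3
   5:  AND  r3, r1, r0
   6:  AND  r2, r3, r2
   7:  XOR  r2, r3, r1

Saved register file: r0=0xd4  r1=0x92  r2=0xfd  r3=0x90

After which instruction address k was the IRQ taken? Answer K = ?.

after  0: r0=0xd4 r1=0xef r2=0x69 r3=0x20  N=1 Z=0
after  1: r0=0xd4 r1=0xef r2=0x69 r3=0x6b  N=0 Z=0
after  2: r0=0xd4 r1=0xef r2=0xfd r3=0x6b  N=1 Z=0
after  3: r0=0xd4 r1=0xd4 r2=0xfd r3=0x6b  N=1 Z=0
after  4: r0=0xd4 r1=0x92 r2=0xfd r3=0x6b  N=1 Z=0
after  5: r0=0xd4 r1=0x92 r2=0xfd r3=0x90  N=1 Z=0
-- IRQ taken; context saved, return-PC = 6 --

K = 5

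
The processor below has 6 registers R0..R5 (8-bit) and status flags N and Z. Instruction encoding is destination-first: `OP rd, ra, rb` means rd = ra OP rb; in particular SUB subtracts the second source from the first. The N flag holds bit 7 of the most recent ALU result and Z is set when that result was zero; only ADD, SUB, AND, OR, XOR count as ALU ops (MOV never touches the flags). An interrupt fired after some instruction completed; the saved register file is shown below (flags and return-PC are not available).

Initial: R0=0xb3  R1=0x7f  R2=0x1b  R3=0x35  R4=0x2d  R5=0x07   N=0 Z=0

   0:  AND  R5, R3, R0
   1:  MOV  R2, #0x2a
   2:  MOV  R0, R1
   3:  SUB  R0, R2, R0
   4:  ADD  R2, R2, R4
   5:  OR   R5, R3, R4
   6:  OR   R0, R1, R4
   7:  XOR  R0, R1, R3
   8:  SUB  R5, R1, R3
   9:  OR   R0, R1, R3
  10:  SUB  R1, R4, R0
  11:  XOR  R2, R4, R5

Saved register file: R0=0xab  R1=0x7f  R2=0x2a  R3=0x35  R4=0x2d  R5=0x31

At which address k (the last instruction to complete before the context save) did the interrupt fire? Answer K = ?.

K = 3

after  0: R0=0xb3 R1=0x7f R2=0x1b R3=0x35 R4=0x2d R5=0x31  N=0 Z=0
after  1: R0=0xb3 R1=0x7f R2=0x2a R3=0x35 R4=0x2d R5=0x31  N=0 Z=0
after  2: R0=0x7f R1=0x7f R2=0x2a R3=0x35 R4=0x2d R5=0x31  N=0 Z=0
after  3: R0=0xab R1=0x7f R2=0x2a R3=0x35 R4=0x2d R5=0x31  N=1 Z=0
-- IRQ taken; context saved, return-PC = 4 --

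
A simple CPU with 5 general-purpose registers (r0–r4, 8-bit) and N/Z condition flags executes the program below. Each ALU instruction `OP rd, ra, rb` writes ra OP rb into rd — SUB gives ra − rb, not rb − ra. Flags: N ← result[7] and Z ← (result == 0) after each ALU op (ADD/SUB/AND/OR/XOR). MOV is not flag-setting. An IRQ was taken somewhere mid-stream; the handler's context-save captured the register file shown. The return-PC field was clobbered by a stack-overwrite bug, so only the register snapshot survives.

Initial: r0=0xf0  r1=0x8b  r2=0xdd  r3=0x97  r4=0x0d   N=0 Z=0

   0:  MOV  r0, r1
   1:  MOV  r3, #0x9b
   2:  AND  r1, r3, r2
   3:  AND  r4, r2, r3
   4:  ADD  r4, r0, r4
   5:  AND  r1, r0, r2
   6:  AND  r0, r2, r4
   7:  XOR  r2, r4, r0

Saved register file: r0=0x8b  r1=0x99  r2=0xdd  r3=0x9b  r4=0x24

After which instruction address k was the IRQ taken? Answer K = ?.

K = 4

after  0: r0=0x8b r1=0x8b r2=0xdd r3=0x97 r4=0x0d  N=0 Z=0
after  1: r0=0x8b r1=0x8b r2=0xdd r3=0x9b r4=0x0d  N=0 Z=0
after  2: r0=0x8b r1=0x99 r2=0xdd r3=0x9b r4=0x0d  N=1 Z=0
after  3: r0=0x8b r1=0x99 r2=0xdd r3=0x9b r4=0x99  N=1 Z=0
after  4: r0=0x8b r1=0x99 r2=0xdd r3=0x9b r4=0x24  N=0 Z=0
-- IRQ taken; context saved, return-PC = 5 --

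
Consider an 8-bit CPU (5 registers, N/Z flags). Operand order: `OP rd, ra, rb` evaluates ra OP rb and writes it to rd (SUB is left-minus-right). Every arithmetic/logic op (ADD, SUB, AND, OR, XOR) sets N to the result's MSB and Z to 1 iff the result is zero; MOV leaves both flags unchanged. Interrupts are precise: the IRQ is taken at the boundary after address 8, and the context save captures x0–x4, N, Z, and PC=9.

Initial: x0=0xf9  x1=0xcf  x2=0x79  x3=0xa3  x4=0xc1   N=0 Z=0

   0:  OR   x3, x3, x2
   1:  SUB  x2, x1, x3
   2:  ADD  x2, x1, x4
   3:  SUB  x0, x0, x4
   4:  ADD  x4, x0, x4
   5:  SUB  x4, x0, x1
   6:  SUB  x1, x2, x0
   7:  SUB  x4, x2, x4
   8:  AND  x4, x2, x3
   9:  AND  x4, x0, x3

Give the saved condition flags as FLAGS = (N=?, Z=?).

after  0: x0=0xf9 x1=0xcf x2=0x79 x3=0xfb x4=0xc1  N=1 Z=0
after  1: x0=0xf9 x1=0xcf x2=0xd4 x3=0xfb x4=0xc1  N=1 Z=0
after  2: x0=0xf9 x1=0xcf x2=0x90 x3=0xfb x4=0xc1  N=1 Z=0
after  3: x0=0x38 x1=0xcf x2=0x90 x3=0xfb x4=0xc1  N=0 Z=0
after  4: x0=0x38 x1=0xcf x2=0x90 x3=0xfb x4=0xf9  N=1 Z=0
after  5: x0=0x38 x1=0xcf x2=0x90 x3=0xfb x4=0x69  N=0 Z=0
after  6: x0=0x38 x1=0x58 x2=0x90 x3=0xfb x4=0x69  N=0 Z=0
after  7: x0=0x38 x1=0x58 x2=0x90 x3=0xfb x4=0x27  N=0 Z=0
after  8: x0=0x38 x1=0x58 x2=0x90 x3=0xfb x4=0x90  N=1 Z=0
-- IRQ taken; context saved, return-PC = 9 --

FLAGS = (N=1, Z=0)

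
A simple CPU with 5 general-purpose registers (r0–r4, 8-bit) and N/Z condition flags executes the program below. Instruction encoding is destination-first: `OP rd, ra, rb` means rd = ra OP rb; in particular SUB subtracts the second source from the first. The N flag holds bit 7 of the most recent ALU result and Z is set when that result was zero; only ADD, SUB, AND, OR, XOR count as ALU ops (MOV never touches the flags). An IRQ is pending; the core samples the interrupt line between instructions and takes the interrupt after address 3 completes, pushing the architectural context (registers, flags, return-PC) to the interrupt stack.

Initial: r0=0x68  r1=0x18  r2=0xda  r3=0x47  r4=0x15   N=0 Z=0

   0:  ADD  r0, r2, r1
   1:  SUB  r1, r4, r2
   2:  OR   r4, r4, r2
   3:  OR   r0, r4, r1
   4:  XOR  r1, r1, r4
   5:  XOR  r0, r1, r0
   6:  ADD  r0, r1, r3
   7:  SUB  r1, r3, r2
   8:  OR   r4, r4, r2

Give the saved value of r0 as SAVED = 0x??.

after  0: r0=0xf2 r1=0x18 r2=0xda r3=0x47 r4=0x15  N=1 Z=0
after  1: r0=0xf2 r1=0x3b r2=0xda r3=0x47 r4=0x15  N=0 Z=0
after  2: r0=0xf2 r1=0x3b r2=0xda r3=0x47 r4=0xdf  N=1 Z=0
after  3: r0=0xff r1=0x3b r2=0xda r3=0x47 r4=0xdf  N=1 Z=0
-- IRQ taken; context saved, return-PC = 4 --

SAVED = 0xff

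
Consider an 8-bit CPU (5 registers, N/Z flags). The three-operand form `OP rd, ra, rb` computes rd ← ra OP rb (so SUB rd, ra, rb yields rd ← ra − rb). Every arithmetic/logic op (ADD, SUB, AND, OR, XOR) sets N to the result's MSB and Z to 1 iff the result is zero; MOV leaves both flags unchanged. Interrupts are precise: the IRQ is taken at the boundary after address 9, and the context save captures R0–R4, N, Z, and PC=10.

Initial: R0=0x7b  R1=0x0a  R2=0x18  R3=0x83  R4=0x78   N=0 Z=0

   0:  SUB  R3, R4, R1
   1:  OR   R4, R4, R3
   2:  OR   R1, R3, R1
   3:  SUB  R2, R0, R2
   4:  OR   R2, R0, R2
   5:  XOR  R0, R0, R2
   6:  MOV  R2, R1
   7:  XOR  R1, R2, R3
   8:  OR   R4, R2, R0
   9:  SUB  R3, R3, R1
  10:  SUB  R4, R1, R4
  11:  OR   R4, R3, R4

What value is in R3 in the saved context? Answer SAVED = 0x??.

SAVED = 0x6e

after  0: R0=0x7b R1=0x0a R2=0x18 R3=0x6e R4=0x78  N=0 Z=0
after  1: R0=0x7b R1=0x0a R2=0x18 R3=0x6e R4=0x7e  N=0 Z=0
after  2: R0=0x7b R1=0x6e R2=0x18 R3=0x6e R4=0x7e  N=0 Z=0
after  3: R0=0x7b R1=0x6e R2=0x63 R3=0x6e R4=0x7e  N=0 Z=0
after  4: R0=0x7b R1=0x6e R2=0x7b R3=0x6e R4=0x7e  N=0 Z=0
after  5: R0=0x00 R1=0x6e R2=0x7b R3=0x6e R4=0x7e  N=0 Z=1
after  6: R0=0x00 R1=0x6e R2=0x6e R3=0x6e R4=0x7e  N=0 Z=1
after  7: R0=0x00 R1=0x00 R2=0x6e R3=0x6e R4=0x7e  N=0 Z=1
after  8: R0=0x00 R1=0x00 R2=0x6e R3=0x6e R4=0x6e  N=0 Z=0
after  9: R0=0x00 R1=0x00 R2=0x6e R3=0x6e R4=0x6e  N=0 Z=0
-- IRQ taken; context saved, return-PC = 10 --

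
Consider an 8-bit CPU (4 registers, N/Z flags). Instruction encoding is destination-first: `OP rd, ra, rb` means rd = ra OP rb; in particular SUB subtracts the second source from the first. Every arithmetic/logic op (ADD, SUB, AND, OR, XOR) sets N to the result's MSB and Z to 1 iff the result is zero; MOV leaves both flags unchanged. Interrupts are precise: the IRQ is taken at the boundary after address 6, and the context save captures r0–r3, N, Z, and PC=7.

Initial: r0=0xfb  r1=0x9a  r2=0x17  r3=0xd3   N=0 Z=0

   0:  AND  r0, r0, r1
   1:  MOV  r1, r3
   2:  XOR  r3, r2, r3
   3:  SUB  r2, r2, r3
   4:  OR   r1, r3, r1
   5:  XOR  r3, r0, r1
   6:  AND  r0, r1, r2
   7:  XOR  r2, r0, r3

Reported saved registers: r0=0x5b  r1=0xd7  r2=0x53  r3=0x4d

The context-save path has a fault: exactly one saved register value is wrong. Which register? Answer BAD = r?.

after  0: r0=0x9a r1=0x9a r2=0x17 r3=0xd3  N=1 Z=0
after  1: r0=0x9a r1=0xd3 r2=0x17 r3=0xd3  N=1 Z=0
after  2: r0=0x9a r1=0xd3 r2=0x17 r3=0xc4  N=1 Z=0
after  3: r0=0x9a r1=0xd3 r2=0x53 r3=0xc4  N=0 Z=0
after  4: r0=0x9a r1=0xd7 r2=0x53 r3=0xc4  N=1 Z=0
after  5: r0=0x9a r1=0xd7 r2=0x53 r3=0x4d  N=0 Z=0
after  6: r0=0x53 r1=0xd7 r2=0x53 r3=0x4d  N=0 Z=0
-- IRQ taken; context saved, return-PC = 7 --
mismatch: r0: reported 0x5b vs actual 0x53

BAD = r0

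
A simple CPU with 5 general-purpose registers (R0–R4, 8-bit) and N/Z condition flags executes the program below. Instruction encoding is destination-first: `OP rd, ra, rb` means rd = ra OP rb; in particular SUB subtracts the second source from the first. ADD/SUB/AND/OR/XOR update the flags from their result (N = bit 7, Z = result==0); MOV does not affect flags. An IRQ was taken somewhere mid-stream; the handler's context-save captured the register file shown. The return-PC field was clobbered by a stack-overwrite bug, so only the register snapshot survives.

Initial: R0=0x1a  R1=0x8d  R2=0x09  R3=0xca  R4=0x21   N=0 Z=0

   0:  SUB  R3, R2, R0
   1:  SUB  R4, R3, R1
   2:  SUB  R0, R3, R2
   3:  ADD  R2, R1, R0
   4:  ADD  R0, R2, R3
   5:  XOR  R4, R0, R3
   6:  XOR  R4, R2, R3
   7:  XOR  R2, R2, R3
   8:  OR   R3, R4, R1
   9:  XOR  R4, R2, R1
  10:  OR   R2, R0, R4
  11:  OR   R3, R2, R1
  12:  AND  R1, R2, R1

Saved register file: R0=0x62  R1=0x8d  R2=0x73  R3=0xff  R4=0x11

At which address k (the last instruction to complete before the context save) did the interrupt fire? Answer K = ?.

K = 11

after  0: R0=0x1a R1=0x8d R2=0x09 R3=0xef R4=0x21  N=1 Z=0
after  1: R0=0x1a R1=0x8d R2=0x09 R3=0xef R4=0x62  N=0 Z=0
after  2: R0=0xe6 R1=0x8d R2=0x09 R3=0xef R4=0x62  N=1 Z=0
after  3: R0=0xe6 R1=0x8d R2=0x73 R3=0xef R4=0x62  N=0 Z=0
after  4: R0=0x62 R1=0x8d R2=0x73 R3=0xef R4=0x62  N=0 Z=0
after  5: R0=0x62 R1=0x8d R2=0x73 R3=0xef R4=0x8d  N=1 Z=0
after  6: R0=0x62 R1=0x8d R2=0x73 R3=0xef R4=0x9c  N=1 Z=0
after  7: R0=0x62 R1=0x8d R2=0x9c R3=0xef R4=0x9c  N=1 Z=0
after  8: R0=0x62 R1=0x8d R2=0x9c R3=0x9d R4=0x9c  N=1 Z=0
after  9: R0=0x62 R1=0x8d R2=0x9c R3=0x9d R4=0x11  N=0 Z=0
after 10: R0=0x62 R1=0x8d R2=0x73 R3=0x9d R4=0x11  N=0 Z=0
after 11: R0=0x62 R1=0x8d R2=0x73 R3=0xff R4=0x11  N=1 Z=0
-- IRQ taken; context saved, return-PC = 12 --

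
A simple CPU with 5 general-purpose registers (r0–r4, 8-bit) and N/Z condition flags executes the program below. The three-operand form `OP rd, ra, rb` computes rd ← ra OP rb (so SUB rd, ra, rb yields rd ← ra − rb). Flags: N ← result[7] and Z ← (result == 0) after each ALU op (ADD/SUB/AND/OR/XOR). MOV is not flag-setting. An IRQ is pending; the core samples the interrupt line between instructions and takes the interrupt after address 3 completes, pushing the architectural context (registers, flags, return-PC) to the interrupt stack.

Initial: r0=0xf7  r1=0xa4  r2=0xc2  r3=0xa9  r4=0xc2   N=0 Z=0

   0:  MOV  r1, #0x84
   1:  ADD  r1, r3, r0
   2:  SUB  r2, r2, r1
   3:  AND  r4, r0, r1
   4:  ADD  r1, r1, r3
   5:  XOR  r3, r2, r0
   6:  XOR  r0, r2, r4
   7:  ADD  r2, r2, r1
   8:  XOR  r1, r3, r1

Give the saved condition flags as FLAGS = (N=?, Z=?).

after  0: r0=0xf7 r1=0x84 r2=0xc2 r3=0xa9 r4=0xc2  N=0 Z=0
after  1: r0=0xf7 r1=0xa0 r2=0xc2 r3=0xa9 r4=0xc2  N=1 Z=0
after  2: r0=0xf7 r1=0xa0 r2=0x22 r3=0xa9 r4=0xc2  N=0 Z=0
after  3: r0=0xf7 r1=0xa0 r2=0x22 r3=0xa9 r4=0xa0  N=1 Z=0
-- IRQ taken; context saved, return-PC = 4 --

FLAGS = (N=1, Z=0)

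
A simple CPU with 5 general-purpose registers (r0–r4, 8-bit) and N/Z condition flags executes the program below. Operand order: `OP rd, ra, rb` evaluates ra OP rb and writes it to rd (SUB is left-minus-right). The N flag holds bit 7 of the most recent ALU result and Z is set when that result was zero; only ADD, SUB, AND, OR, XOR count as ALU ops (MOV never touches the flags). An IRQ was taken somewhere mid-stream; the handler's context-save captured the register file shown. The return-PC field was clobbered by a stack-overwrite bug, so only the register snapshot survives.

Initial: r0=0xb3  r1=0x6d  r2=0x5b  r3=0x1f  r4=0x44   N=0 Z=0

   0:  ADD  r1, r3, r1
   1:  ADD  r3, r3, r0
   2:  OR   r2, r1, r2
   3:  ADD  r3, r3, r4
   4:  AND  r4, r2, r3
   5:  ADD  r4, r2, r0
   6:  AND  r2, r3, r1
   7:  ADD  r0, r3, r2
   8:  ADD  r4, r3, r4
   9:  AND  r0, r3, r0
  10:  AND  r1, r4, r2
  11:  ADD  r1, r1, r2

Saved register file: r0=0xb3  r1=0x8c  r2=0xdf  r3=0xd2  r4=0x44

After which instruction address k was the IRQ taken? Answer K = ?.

after  0: r0=0xb3 r1=0x8c r2=0x5b r3=0x1f r4=0x44  N=1 Z=0
after  1: r0=0xb3 r1=0x8c r2=0x5b r3=0xd2 r4=0x44  N=1 Z=0
after  2: r0=0xb3 r1=0x8c r2=0xdf r3=0xd2 r4=0x44  N=1 Z=0
-- IRQ taken; context saved, return-PC = 3 --

K = 2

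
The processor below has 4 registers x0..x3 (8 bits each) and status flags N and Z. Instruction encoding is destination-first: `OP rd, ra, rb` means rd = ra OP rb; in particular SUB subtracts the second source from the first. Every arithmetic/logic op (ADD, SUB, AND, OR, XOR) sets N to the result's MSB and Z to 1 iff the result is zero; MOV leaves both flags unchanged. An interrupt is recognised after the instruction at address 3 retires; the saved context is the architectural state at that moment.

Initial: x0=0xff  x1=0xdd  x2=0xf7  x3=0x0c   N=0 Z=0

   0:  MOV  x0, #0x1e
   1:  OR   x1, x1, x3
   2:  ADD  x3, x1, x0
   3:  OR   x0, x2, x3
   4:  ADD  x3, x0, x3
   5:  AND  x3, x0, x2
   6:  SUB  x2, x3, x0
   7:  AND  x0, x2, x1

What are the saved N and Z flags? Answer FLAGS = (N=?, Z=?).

after  0: x0=0x1e x1=0xdd x2=0xf7 x3=0x0c  N=0 Z=0
after  1: x0=0x1e x1=0xdd x2=0xf7 x3=0x0c  N=1 Z=0
after  2: x0=0x1e x1=0xdd x2=0xf7 x3=0xfb  N=1 Z=0
after  3: x0=0xff x1=0xdd x2=0xf7 x3=0xfb  N=1 Z=0
-- IRQ taken; context saved, return-PC = 4 --

FLAGS = (N=1, Z=0)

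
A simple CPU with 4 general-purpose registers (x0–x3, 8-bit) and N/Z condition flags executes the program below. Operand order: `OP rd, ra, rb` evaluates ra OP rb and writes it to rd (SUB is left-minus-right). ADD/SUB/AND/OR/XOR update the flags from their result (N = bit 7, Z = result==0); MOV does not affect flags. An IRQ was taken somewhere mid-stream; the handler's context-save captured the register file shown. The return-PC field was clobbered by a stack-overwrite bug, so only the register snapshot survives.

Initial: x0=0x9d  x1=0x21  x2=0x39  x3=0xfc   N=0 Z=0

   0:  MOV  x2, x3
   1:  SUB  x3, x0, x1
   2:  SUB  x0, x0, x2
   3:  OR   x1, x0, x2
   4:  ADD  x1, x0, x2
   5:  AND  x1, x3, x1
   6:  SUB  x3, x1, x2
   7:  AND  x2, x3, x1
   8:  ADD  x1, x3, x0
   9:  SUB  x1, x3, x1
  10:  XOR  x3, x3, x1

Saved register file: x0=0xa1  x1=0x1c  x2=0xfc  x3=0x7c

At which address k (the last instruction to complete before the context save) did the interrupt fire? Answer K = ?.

after  0: x0=0x9d x1=0x21 x2=0xfc x3=0xfc  N=0 Z=0
after  1: x0=0x9d x1=0x21 x2=0xfc x3=0x7c  N=0 Z=0
after  2: x0=0xa1 x1=0x21 x2=0xfc x3=0x7c  N=1 Z=0
after  3: x0=0xa1 x1=0xfd x2=0xfc x3=0x7c  N=1 Z=0
after  4: x0=0xa1 x1=0x9d x2=0xfc x3=0x7c  N=1 Z=0
after  5: x0=0xa1 x1=0x1c x2=0xfc x3=0x7c  N=0 Z=0
-- IRQ taken; context saved, return-PC = 6 --

K = 5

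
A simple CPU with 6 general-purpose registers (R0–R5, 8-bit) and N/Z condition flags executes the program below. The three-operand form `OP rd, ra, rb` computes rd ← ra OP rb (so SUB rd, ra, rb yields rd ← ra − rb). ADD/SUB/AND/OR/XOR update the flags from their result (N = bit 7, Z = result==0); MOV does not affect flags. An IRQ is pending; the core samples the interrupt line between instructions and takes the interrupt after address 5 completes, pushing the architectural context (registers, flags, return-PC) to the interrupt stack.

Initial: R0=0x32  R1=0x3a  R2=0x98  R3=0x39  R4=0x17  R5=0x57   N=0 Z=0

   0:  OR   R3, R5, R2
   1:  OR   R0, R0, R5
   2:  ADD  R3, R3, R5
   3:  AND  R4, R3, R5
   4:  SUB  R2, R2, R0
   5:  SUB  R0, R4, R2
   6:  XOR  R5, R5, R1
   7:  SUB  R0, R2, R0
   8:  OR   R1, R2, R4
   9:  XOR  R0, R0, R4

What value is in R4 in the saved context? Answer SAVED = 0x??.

SAVED = 0x16

after  0: R0=0x32 R1=0x3a R2=0x98 R3=0xdf R4=0x17 R5=0x57  N=1 Z=0
after  1: R0=0x77 R1=0x3a R2=0x98 R3=0xdf R4=0x17 R5=0x57  N=0 Z=0
after  2: R0=0x77 R1=0x3a R2=0x98 R3=0x36 R4=0x17 R5=0x57  N=0 Z=0
after  3: R0=0x77 R1=0x3a R2=0x98 R3=0x36 R4=0x16 R5=0x57  N=0 Z=0
after  4: R0=0x77 R1=0x3a R2=0x21 R3=0x36 R4=0x16 R5=0x57  N=0 Z=0
after  5: R0=0xf5 R1=0x3a R2=0x21 R3=0x36 R4=0x16 R5=0x57  N=1 Z=0
-- IRQ taken; context saved, return-PC = 6 --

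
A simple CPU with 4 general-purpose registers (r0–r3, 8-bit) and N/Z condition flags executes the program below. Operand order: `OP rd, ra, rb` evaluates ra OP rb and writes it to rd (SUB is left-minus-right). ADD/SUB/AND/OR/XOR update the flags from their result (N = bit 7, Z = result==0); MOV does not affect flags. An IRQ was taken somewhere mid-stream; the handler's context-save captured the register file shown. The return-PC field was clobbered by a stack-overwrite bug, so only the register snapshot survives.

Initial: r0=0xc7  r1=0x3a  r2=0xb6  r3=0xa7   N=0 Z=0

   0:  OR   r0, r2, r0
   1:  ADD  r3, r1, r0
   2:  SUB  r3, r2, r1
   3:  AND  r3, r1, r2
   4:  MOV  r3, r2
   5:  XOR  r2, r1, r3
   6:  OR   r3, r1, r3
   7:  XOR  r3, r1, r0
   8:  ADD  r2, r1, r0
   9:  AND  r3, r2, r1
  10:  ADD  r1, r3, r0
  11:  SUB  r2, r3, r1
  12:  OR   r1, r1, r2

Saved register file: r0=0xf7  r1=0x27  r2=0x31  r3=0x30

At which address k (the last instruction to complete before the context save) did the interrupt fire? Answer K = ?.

after  0: r0=0xf7 r1=0x3a r2=0xb6 r3=0xa7  N=1 Z=0
after  1: r0=0xf7 r1=0x3a r2=0xb6 r3=0x31  N=0 Z=0
after  2: r0=0xf7 r1=0x3a r2=0xb6 r3=0x7c  N=0 Z=0
after  3: r0=0xf7 r1=0x3a r2=0xb6 r3=0x32  N=0 Z=0
after  4: r0=0xf7 r1=0x3a r2=0xb6 r3=0xb6  N=0 Z=0
after  5: r0=0xf7 r1=0x3a r2=0x8c r3=0xb6  N=1 Z=0
after  6: r0=0xf7 r1=0x3a r2=0x8c r3=0xbe  N=1 Z=0
after  7: r0=0xf7 r1=0x3a r2=0x8c r3=0xcd  N=1 Z=0
after  8: r0=0xf7 r1=0x3a r2=0x31 r3=0xcd  N=0 Z=0
after  9: r0=0xf7 r1=0x3a r2=0x31 r3=0x30  N=0 Z=0
after 10: r0=0xf7 r1=0x27 r2=0x31 r3=0x30  N=0 Z=0
-- IRQ taken; context saved, return-PC = 11 --

K = 10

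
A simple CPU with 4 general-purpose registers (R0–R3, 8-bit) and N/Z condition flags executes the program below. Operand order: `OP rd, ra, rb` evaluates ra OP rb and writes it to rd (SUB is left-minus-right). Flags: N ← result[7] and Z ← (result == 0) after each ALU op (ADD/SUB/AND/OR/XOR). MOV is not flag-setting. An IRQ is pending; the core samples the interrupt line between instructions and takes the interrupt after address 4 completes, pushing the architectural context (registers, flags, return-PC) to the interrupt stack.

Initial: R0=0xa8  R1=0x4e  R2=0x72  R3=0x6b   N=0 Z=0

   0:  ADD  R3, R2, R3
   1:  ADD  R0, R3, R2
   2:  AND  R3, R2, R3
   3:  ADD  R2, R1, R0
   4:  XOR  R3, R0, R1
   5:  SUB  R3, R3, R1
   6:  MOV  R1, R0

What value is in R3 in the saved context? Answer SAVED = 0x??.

SAVED = 0x01

after  0: R0=0xa8 R1=0x4e R2=0x72 R3=0xdd  N=1 Z=0
after  1: R0=0x4f R1=0x4e R2=0x72 R3=0xdd  N=0 Z=0
after  2: R0=0x4f R1=0x4e R2=0x72 R3=0x50  N=0 Z=0
after  3: R0=0x4f R1=0x4e R2=0x9d R3=0x50  N=1 Z=0
after  4: R0=0x4f R1=0x4e R2=0x9d R3=0x01  N=0 Z=0
-- IRQ taken; context saved, return-PC = 5 --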